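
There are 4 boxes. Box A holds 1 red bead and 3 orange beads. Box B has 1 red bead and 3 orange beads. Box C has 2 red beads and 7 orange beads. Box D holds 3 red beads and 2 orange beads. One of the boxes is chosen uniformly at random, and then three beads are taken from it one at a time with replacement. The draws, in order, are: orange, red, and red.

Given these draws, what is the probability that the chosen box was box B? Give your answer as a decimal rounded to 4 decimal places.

Under each hypothesis, the probability of the observed sequence is: P(data | box A) = (3/4)(1/4)(1/4) = 0.046875; P(data | box B) = (3/4)(1/4)(1/4) = 0.046875; P(data | box C) = (7/9)(2/9)(2/9) = 0.038409; P(data | box D) = (2/5)(3/5)(3/5) = 0.144.
Multiplying each by its prior: 1/4 · 0.046875 = 0.011719, 1/4 · 0.046875 = 0.011719, 1/4 · 0.038409 = 0.0096022, 1/4 · 0.144 = 0.036; with total 0.06904.
So P(box B | data) = (0.011719) / (0.06904) = 0.16974.

0.1697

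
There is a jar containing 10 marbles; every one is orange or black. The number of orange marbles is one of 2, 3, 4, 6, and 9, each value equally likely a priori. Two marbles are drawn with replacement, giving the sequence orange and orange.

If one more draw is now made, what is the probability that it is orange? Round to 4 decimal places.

0.7151

Compute the likelihood of the observed sequence for each case: P(data | r = 2) = (2/10)(2/10) = 1/25; P(data | r = 3) = (3/10)(3/10) = 9/100; P(data | r = 4) = (4/10)(4/10) = 4/25; P(data | r = 6) = (6/10)(6/10) = 9/25; P(data | r = 9) = (9/10)(9/10) = 81/100.
The prior-weighted likelihoods are 1/5 · 1/25 = 1/125, 1/5 · 9/100 = 9/500, 1/5 · 4/25 = 4/125, 1/5 · 9/25 = 9/125, 1/5 · 81/100 = 81/500; summing to 73/250.
The posterior is then P(r = 2 | data) = 2/73, P(r = 3 | data) = 9/146, P(r = 4 | data) = 8/73, P(r = 6 | data) = 18/73, P(r = 9 | data) = 81/146.
Averaging over the posterior, P(orange next | data) = (1/5)(2/73) + (3/10)(9/146) + (2/5)(8/73) + (3/5)(18/73) + (9/10)(81/146) = 261/365.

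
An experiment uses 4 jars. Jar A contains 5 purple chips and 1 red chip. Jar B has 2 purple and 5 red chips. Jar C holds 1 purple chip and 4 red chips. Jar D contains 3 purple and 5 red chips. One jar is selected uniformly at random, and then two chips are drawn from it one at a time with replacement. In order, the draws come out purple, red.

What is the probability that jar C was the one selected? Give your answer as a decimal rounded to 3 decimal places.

0.217

For each hypothesis, P(data | H) works out to: P(data | jar A) = (5/6)(1/6) = 0.13889; P(data | jar B) = (2/7)(5/7) = 0.20408; P(data | jar C) = (1/5)(4/5) = 0.16; P(data | jar D) = (3/8)(5/8) = 0.23438.
Weighting by the prior gives 1/4 · 0.13889 = 0.034722, 1/4 · 0.20408 = 0.05102, 1/4 · 0.16 = 0.04, 1/4 · 0.23438 = 0.058594; these sum to 0.18434.
Hence P(jar C | data) = (0.04) / (0.18434) = 0.21699.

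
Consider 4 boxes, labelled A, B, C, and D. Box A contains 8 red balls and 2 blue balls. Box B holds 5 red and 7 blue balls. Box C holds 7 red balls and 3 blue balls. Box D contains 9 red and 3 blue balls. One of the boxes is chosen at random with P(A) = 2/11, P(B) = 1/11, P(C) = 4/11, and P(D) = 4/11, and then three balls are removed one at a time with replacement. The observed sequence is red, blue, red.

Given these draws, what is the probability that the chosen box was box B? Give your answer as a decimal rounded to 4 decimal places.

The likelihood of the observed sequence under each hypothesis: P(data | box A) = (8/10)(2/10)(8/10) = 0.128; P(data | box B) = (5/12)(7/12)(5/12) = 0.10127; P(data | box C) = (7/10)(3/10)(7/10) = 0.147; P(data | box D) = (9/12)(3/12)(9/12) = 0.14062.
Weighting by the prior gives 2/11 · 0.128 = 0.023273, 1/11 · 0.10127 = 0.0092066, 4/11 · 0.147 = 0.053455, 4/11 · 0.14062 = 0.051136; summing to 0.13707.
Hence P(box B | data) = (0.0092066) / (0.13707) = 0.067167.

0.0672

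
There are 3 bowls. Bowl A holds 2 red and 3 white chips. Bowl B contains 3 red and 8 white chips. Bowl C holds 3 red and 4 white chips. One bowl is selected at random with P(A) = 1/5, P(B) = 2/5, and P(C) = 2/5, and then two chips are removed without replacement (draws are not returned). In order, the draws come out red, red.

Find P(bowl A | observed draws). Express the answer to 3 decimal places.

0.202

For each hypothesis, P(data | H) works out to: P(data | bowl A) = (2/5)(1/4) = 0.1; P(data | bowl B) = (3/11)(2/10) = 0.054545; P(data | bowl C) = (3/7)(2/6) = 0.14286.
The prior-weighted likelihoods are 1/5 · 0.1 = 0.02, 2/5 · 0.054545 = 0.021818, 2/5 · 0.14286 = 0.057143; with total 0.098961.
By Bayes' rule, P(bowl A | data) = (0.02) / (0.098961) = 0.2021.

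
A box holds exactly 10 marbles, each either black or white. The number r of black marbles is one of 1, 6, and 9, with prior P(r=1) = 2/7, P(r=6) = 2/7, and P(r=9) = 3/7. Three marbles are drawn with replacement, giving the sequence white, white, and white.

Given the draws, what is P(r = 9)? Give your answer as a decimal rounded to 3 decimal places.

0.002

Compute the likelihood of the observed sequence for each case: P(data | r = 1) = (9/10)(9/10)(9/10) = 0.729; P(data | r = 6) = (4/10)(4/10)(4/10) = 0.064; P(data | r = 9) = (1/10)(1/10)(1/10) = 0.001.
Multiplying each by its prior: 2/7 · 0.729 = 0.20829, 2/7 · 0.064 = 0.018286, 3/7 · 0.001 = 0.00042857; with total 0.227.
By Bayes' rule, P(r = 9 | data) = (0.00042857) / (0.227) = 0.001888.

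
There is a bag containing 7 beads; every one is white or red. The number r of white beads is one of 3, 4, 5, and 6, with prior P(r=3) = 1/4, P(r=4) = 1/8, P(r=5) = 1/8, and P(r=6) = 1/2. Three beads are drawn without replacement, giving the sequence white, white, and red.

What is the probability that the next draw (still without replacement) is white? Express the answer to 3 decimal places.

0.738

The likelihood of the observed sequence under each hypothesis: P(data | r = 3) = (3/7)(2/6)(4/5) = 4/35; P(data | r = 4) = (4/7)(3/6)(3/5) = 6/35; P(data | r = 5) = (5/7)(4/6)(2/5) = 4/21; P(data | r = 6) = (6/7)(5/6)(1/5) = 1/7.
Multiplying each by its prior: 1/4 · 4/35 = 1/35, 1/8 · 6/35 = 3/140, 1/8 · 4/21 = 1/42, 1/2 · 1/7 = 1/14; with total 61/420.
Normalising, the posterior is P(r = 3 | data) = 12/61, P(r = 4 | data) = 9/61, P(r = 5 | data) = 10/61, P(r = 6 | data) = 30/61.
The predictive probability is P(white next | data) = (1/4)(12/61) + (1/2)(9/61) + (3/4)(10/61) + (1)(30/61) = 45/61.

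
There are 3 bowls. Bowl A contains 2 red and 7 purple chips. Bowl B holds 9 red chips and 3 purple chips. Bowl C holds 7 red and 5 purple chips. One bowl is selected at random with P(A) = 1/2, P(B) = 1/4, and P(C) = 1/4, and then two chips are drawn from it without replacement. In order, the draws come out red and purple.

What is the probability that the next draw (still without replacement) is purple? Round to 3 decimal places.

0.559

Compute the likelihood of the observed sequence for each case: P(data | bowl A) = (2/9)(7/8) = 7/36; P(data | bowl B) = (9/12)(3/11) = 9/44; P(data | bowl C) = (7/12)(5/11) = 35/132.
Multiplying each by its prior: 1/2 · 7/36 = 7/72, 1/4 · 9/44 = 9/176, 1/4 · 35/132 = 35/528; with total 85/396.
Dividing through by the total gives posterior P(bowl A | data) = 0.45294, P(bowl B | data) = 0.23824, P(bowl C | data) = 0.30882.
So P(purple next | data) = Σ P(purple next | H) P(H | data) = (6/7)(0.45294) + (1/5)(0.23824) + (2/5)(0.30882) = 0.55941.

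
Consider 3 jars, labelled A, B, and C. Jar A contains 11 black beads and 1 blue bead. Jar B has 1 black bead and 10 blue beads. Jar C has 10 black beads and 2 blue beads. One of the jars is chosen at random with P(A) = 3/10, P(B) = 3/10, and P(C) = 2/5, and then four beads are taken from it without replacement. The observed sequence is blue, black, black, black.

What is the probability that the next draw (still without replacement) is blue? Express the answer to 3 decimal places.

For each hypothesis, P(data | H) works out to: P(data | jar A) = (1/12)(11/11)(10/10)(9/9) = 0.083333; P(data | jar B) = (10/11)(1/10)(0/9) = 0; P(data | jar C) = (2/12)(10/11)(9/10)(8/9) = 0.12121.
The prior-weighted likelihoods are 3/10 · 0.083333 = 0.025, 3/10 · 0 = 0, 2/5 · 0.12121 = 0.048485; these sum to 0.073485.
Dividing through by the total gives posterior P(jar A | data) = 0.34021, P(jar B | data) = 0, P(jar C | data) = 0.65979.
So P(blue next | data) = Σ P(blue next | H) P(H | data) = (0)(0.34021) + (1/8)(0.65979) = 0.082474.

0.082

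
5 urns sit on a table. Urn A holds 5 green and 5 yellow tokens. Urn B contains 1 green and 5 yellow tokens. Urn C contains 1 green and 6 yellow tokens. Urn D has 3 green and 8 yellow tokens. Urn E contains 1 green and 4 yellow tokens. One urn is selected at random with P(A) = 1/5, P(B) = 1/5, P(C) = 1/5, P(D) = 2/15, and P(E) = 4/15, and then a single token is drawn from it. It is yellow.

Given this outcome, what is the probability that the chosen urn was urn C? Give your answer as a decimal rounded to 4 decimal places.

0.2291

Under each hypothesis, the probability of this draw is: P(data | urn A) = (5/10) = 0.5; P(data | urn B) = (5/6) = 0.83333; P(data | urn C) = (6/7) = 0.85714; P(data | urn D) = (8/11) = 0.72727; P(data | urn E) = (4/5) = 0.8.
The prior-weighted likelihoods are 1/5 · 0.5 = 0.1, 1/5 · 0.83333 = 0.16667, 1/5 · 0.85714 = 0.17143, 2/15 · 0.72727 = 0.09697, 4/15 · 0.8 = 0.21333; these sum to 0.7484.
Therefore the posterior P(urn C | data) = (0.17143) / (0.7484) = 0.22906.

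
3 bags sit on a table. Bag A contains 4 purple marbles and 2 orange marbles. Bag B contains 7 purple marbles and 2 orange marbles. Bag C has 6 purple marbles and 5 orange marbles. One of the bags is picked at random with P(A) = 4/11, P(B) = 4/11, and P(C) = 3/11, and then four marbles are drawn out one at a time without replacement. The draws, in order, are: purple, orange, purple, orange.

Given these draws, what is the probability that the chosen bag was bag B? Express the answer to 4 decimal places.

0.1836

For each hypothesis, P(data | H) works out to: P(data | bag A) = (4/6)(2/5)(3/4)(1/3) = 0.066667; P(data | bag B) = (7/9)(2/8)(6/7)(1/6) = 0.027778; P(data | bag C) = (6/11)(5/10)(5/9)(4/8) = 0.075758.
The prior-weighted likelihoods are 4/11 · 0.066667 = 0.024242, 4/11 · 0.027778 = 0.010101, 3/11 · 0.075758 = 0.020661; these sum to 0.055005.
By Bayes' rule, P(bag B | data) = (0.010101) / (0.055005) = 0.18364.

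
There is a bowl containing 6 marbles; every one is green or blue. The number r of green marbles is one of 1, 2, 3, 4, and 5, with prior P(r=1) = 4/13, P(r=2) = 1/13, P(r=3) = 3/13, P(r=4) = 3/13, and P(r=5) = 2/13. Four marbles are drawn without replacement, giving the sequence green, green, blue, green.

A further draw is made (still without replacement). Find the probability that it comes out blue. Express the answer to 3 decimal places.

0.396

For each hypothesis, P(data | H) works out to: P(data | r = 1) = (1/6)(0/5) = 0; P(data | r = 2) = (2/6)(1/5)(4/4)(0/3) = 0; P(data | r = 3) = (3/6)(2/5)(3/4)(1/3) = 1/20; P(data | r = 4) = (4/6)(3/5)(2/4)(2/3) = 2/15; P(data | r = 5) = (5/6)(4/5)(1/4)(3/3) = 1/6.
Multiplying each by its prior: 4/13 · 0 = 0, 1/13 · 0 = 0, 3/13 · 1/20 = 3/260, 3/13 · 2/15 = 2/65, 2/13 · 1/6 = 1/39; these sum to 53/780.
Normalising, the posterior is P(r = 1 | data) = 0, P(r = 2 | data) = 0, P(r = 3 | data) = 9/53, P(r = 4 | data) = 24/53, P(r = 5 | data) = 20/53.
So P(blue next | data) = Σ P(blue next | H) P(H | data) = (1)(9/53) + (1/2)(24/53) + (0)(20/53) = 21/53.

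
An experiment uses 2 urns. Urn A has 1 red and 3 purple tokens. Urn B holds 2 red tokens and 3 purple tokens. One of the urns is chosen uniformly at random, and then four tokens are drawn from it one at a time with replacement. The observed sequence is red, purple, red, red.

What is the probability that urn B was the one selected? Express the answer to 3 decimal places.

The likelihood of the observed sequence under each hypothesis: P(data | urn A) = (1/4)(3/4)(1/4)(1/4) = 0.011719; P(data | urn B) = (2/5)(3/5)(2/5)(2/5) = 0.0384.
The prior-weighted likelihoods are 1/2 · 0.011719 = 0.0058594, 1/2 · 0.0384 = 0.0192; these sum to 0.025059.
So P(urn B | data) = (0.0192) / (0.025059) = 0.76618.

0.766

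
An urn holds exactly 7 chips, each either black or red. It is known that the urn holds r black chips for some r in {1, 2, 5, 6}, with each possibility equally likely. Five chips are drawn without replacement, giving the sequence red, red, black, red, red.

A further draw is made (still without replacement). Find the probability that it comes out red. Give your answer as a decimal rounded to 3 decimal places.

For each hypothesis, P(data | H) works out to: P(data | r = 1) = (6/7)(5/6)(1/5)(4/4)(3/3) = 1/7; P(data | r = 2) = (5/7)(4/6)(2/5)(3/4)(2/3) = 2/21; P(data | r = 5) = (2/7)(1/6)(5/5)(0/4) = 0; P(data | r = 6) = (1/7)(0/6) = 0.
Multiplying each by its prior: 1/4 · 1/7 = 1/28, 1/4 · 2/21 = 1/42, 1/4 · 0 = 0, 1/4 · 0 = 0; these sum to 5/84.
The posterior is then P(r = 1 | data) = 3/5, P(r = 2 | data) = 2/5, P(r = 5 | data) = 0, P(r = 6 | data) = 0.
Averaging over the posterior, P(red next | data) = (1)(3/5) + (1/2)(2/5) = 4/5.

0.800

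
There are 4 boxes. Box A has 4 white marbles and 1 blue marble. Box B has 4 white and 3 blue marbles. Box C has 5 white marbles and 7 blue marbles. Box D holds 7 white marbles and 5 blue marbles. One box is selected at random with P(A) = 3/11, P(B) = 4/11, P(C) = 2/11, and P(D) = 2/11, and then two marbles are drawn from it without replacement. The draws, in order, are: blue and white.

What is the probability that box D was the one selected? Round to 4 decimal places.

The likelihood of the observed sequence under each hypothesis: P(data | box A) = (1/5)(4/4) = 0.2; P(data | box B) = (3/7)(4/6) = 0.28571; P(data | box C) = (7/12)(5/11) = 0.26515; P(data | box D) = (5/12)(7/11) = 0.26515.
Multiplying each by its prior: 3/11 · 0.2 = 0.054545, 4/11 · 0.28571 = 0.1039, 2/11 · 0.26515 = 0.048209, 2/11 · 0.26515 = 0.048209; these sum to 0.25486.
Hence P(box D | data) = (0.048209) / (0.25486) = 0.18916.

0.1892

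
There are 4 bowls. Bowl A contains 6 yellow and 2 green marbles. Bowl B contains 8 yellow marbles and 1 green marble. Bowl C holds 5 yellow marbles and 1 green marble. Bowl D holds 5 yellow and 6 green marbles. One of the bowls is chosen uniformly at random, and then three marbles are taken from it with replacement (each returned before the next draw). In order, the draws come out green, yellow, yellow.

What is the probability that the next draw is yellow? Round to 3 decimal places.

0.725

Under each hypothesis, the probability of the observed sequence is: P(data | bowl A) = (2/8)(6/8)(6/8) = 0.14062; P(data | bowl B) = (1/9)(8/9)(8/9) = 0.087791; P(data | bowl C) = (1/6)(5/6)(5/6) = 0.11574; P(data | bowl D) = (6/11)(5/11)(5/11) = 0.1127.
The prior-weighted likelihoods are 1/4 · 0.14062 = 0.035156, 1/4 · 0.087791 = 0.021948, 1/4 · 0.11574 = 0.028935, 1/4 · 0.1127 = 0.028174; summing to 0.11421.
Normalising, the posterior is P(bowl A | data) = 0.30781, P(bowl B | data) = 0.19217, P(bowl C | data) = 0.25334, P(bowl D | data) = 0.24668.
The predictive probability is P(yellow next | data) = (3/4)(0.30781) + (8/9)(0.19217) + (5/6)(0.25334) + (5/11)(0.24668) = 0.72492.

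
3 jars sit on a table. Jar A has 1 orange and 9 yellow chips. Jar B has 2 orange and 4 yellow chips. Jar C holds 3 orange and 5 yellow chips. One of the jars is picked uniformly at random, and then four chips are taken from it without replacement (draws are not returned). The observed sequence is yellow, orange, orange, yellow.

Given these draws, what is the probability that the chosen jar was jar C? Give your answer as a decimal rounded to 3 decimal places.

0.517

The likelihood of the observed sequence under each hypothesis: P(data | jar A) = (9/10)(1/9)(0/8) = 0; P(data | jar B) = (4/6)(2/5)(1/4)(3/3) = 1/15; P(data | jar C) = (5/8)(3/7)(2/6)(4/5) = 1/14.
The prior-weighted likelihoods are 1/3 · 0 = 0, 1/3 · 1/15 = 1/45, 1/3 · 1/14 = 1/42; with total 29/630.
By Bayes' rule, P(jar C | data) = (1/42) / (29/630) = 15/29.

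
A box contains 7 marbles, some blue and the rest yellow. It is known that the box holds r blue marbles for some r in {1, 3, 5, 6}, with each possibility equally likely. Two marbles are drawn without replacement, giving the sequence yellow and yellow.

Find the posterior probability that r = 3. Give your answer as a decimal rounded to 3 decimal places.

Compute the likelihood of the observed sequence for each case: P(data | r = 1) = (6/7)(5/6) = 5/7; P(data | r = 3) = (4/7)(3/6) = 2/7; P(data | r = 5) = (2/7)(1/6) = 1/21; P(data | r = 6) = (1/7)(0/6) = 0.
Weighting by the prior gives 1/4 · 5/7 = 5/28, 1/4 · 2/7 = 1/14, 1/4 · 1/21 = 1/84, 1/4 · 0 = 0; with total 11/42.
Hence P(r = 3 | data) = (1/14) / (11/42) = 3/11.

0.273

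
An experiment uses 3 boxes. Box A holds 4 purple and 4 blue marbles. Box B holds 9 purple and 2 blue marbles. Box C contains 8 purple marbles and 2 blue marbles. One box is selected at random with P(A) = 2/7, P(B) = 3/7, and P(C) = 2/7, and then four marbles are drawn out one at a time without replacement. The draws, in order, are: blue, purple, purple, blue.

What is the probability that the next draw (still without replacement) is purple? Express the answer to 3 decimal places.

The likelihood of the observed sequence under each hypothesis: P(data | box A) = (4/8)(4/7)(3/6)(3/5) = 0.085714; P(data | box B) = (2/11)(9/10)(8/9)(1/8) = 0.018182; P(data | box C) = (2/10)(8/9)(7/8)(1/7) = 0.022222.
The prior-weighted likelihoods are 2/7 · 0.085714 = 0.02449, 3/7 · 0.018182 = 0.0077922, 2/7 · 0.022222 = 0.0063492; with total 0.038631.
The posterior is then P(box A | data) = 0.63394, P(box B | data) = 0.20171, P(box C | data) = 0.16435.
The predictive probability is P(purple next | data) = (1/2)(0.63394) + (1)(0.20171) + (1)(0.16435) = 0.68303.

0.683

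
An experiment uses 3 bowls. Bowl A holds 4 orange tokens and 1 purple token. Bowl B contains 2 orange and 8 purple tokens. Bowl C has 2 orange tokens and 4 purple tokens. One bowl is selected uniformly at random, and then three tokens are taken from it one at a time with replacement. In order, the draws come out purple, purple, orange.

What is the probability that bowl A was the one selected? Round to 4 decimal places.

0.1038

The likelihood of the observed sequence under each hypothesis: P(data | bowl A) = (1/5)(1/5)(4/5) = 0.032; P(data | bowl B) = (8/10)(8/10)(2/10) = 0.128; P(data | bowl C) = (4/6)(4/6)(2/6) = 0.14815.
Weighting by the prior gives 1/3 · 0.032 = 0.010667, 1/3 · 0.128 = 0.042667, 1/3 · 0.14815 = 0.049383; summing to 0.10272.
So P(bowl A | data) = (0.010667) / (0.10272) = 0.10385.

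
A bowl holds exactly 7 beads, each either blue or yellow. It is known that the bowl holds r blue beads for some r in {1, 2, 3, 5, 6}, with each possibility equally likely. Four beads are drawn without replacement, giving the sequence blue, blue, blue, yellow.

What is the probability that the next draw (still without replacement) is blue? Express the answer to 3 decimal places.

Compute the likelihood of the observed sequence for each case: P(data | r = 1) = (1/7)(0/6) = 0; P(data | r = 2) = (2/7)(1/6)(0/5) = 0; P(data | r = 3) = (3/7)(2/6)(1/5)(4/4) = 1/35; P(data | r = 5) = (5/7)(4/6)(3/5)(2/4) = 1/7; P(data | r = 6) = (6/7)(5/6)(4/5)(1/4) = 1/7.
Weighting by the prior gives 1/5 · 0 = 0, 1/5 · 0 = 0, 1/5 · 1/35 = 1/175, 1/5 · 1/7 = 1/35, 1/5 · 1/7 = 1/35; summing to 11/175.
The posterior is then P(r = 1 | data) = 0, P(r = 2 | data) = 0, P(r = 3 | data) = 1/11, P(r = 5 | data) = 5/11, P(r = 6 | data) = 5/11.
Averaging over the posterior, P(blue next | data) = (0)(1/11) + (2/3)(5/11) + (1)(5/11) = 25/33.

0.758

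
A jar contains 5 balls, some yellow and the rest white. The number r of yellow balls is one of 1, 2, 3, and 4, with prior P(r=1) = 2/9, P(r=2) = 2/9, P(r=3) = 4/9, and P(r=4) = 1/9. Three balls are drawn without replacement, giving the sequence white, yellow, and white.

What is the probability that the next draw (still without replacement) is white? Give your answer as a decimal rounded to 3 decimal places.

Under each hypothesis, the probability of the observed sequence is: P(data | r = 1) = (4/5)(1/4)(3/3) = 1/5; P(data | r = 2) = (3/5)(2/4)(2/3) = 1/5; P(data | r = 3) = (2/5)(3/4)(1/3) = 1/10; P(data | r = 4) = (1/5)(4/4)(0/3) = 0.
Weighting by the prior gives 2/9 · 1/5 = 2/45, 2/9 · 1/5 = 2/45, 4/9 · 1/10 = 2/45, 1/9 · 0 = 0; with total 2/15.
Dividing through by the total gives posterior P(r = 1 | data) = 1/3, P(r = 2 | data) = 1/3, P(r = 3 | data) = 1/3, P(r = 4 | data) = 0.
Averaging over the posterior, P(white next | data) = (1)(1/3) + (1/2)(1/3) + (0)(1/3) = 1/2.

0.500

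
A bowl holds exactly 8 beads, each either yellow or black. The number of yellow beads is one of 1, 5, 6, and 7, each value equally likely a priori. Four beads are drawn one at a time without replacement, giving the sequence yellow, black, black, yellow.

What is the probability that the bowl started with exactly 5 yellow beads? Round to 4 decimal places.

0.6667

The likelihood of the observed sequence under each hypothesis: P(data | r = 1) = (1/8)(7/7)(6/6)(0/5) = 0; P(data | r = 5) = (5/8)(3/7)(2/6)(4/5) = 1/14; P(data | r = 6) = (6/8)(2/7)(1/6)(5/5) = 1/28; P(data | r = 7) = (7/8)(1/7)(0/6) = 0.
Multiplying each by its prior: 1/4 · 0 = 0, 1/4 · 1/14 = 1/56, 1/4 · 1/28 = 1/112, 1/4 · 0 = 0; with total 3/112.
By Bayes' rule, P(r = 5 | data) = (1/56) / (3/112) = 2/3.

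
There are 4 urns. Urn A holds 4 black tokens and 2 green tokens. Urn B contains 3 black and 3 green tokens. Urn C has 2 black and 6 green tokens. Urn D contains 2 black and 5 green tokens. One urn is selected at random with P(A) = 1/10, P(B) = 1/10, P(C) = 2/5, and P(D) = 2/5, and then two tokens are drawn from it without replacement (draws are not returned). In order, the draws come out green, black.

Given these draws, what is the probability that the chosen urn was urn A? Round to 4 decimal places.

0.1122

The likelihood of the observed sequence under each hypothesis: P(data | urn A) = (2/6)(4/5) = 0.26667; P(data | urn B) = (3/6)(3/5) = 0.3; P(data | urn C) = (6/8)(2/7) = 0.21429; P(data | urn D) = (5/7)(2/6) = 0.2381.
The prior-weighted likelihoods are 1/10 · 0.26667 = 0.026667, 1/10 · 0.3 = 0.03, 2/5 · 0.21429 = 0.085714, 2/5 · 0.2381 = 0.095238; summing to 0.23762.
So P(urn A | data) = (0.026667) / (0.23762) = 0.11222.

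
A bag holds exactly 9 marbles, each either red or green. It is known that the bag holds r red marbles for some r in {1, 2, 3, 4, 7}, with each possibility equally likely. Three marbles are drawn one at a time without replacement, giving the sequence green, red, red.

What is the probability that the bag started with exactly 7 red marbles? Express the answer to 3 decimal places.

0.433

Under each hypothesis, the probability of the observed sequence is: P(data | r = 1) = (8/9)(1/8)(0/7) = 0; P(data | r = 2) = (7/9)(2/8)(1/7) = 0.027778; P(data | r = 3) = (6/9)(3/8)(2/7) = 0.071429; P(data | r = 4) = (5/9)(4/8)(3/7) = 0.11905; P(data | r = 7) = (2/9)(7/8)(6/7) = 0.16667.
The prior-weighted likelihoods are 1/5 · 0 = 0, 1/5 · 0.027778 = 0.0055556, 1/5 · 0.071429 = 0.014286, 1/5 · 0.11905 = 0.02381, 1/5 · 0.16667 = 0.033333; with total 0.076984.
Hence P(r = 7 | data) = (0.033333) / (0.076984) = 0.43299.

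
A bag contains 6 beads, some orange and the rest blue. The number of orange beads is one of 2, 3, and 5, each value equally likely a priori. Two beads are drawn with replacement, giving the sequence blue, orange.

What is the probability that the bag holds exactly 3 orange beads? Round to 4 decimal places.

For each hypothesis, P(data | H) works out to: P(data | r = 2) = (4/6)(2/6) = 2/9; P(data | r = 3) = (3/6)(3/6) = 1/4; P(data | r = 5) = (1/6)(5/6) = 5/36.
The prior-weighted likelihoods are 1/3 · 2/9 = 2/27, 1/3 · 1/4 = 1/12, 1/3 · 5/36 = 5/108; with total 11/54.
By Bayes' rule, P(r = 3 | data) = (1/12) / (11/54) = 9/22.

0.4091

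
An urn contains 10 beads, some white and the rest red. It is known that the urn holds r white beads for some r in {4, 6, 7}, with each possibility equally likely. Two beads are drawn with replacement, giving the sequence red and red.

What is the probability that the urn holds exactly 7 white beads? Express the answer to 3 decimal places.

The likelihood of the observed sequence under each hypothesis: P(data | r = 4) = (6/10)(6/10) = 9/25; P(data | r = 6) = (4/10)(4/10) = 4/25; P(data | r = 7) = (3/10)(3/10) = 9/100.
The prior-weighted likelihoods are 1/3 · 9/25 = 3/25, 1/3 · 4/25 = 4/75, 1/3 · 9/100 = 3/100; with total 61/300.
Hence P(r = 7 | data) = (3/100) / (61/300) = 9/61.

0.148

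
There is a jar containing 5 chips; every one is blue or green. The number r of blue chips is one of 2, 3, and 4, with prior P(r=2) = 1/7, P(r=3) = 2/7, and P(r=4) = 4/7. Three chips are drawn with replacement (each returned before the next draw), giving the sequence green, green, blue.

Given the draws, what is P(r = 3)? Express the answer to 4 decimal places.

Compute the likelihood of the observed sequence for each case: P(data | r = 2) = (3/5)(3/5)(2/5) = 18/125; P(data | r = 3) = (2/5)(2/5)(3/5) = 12/125; P(data | r = 4) = (1/5)(1/5)(4/5) = 4/125.
Weighting by the prior gives 1/7 · 18/125 = 18/875, 2/7 · 12/125 = 24/875, 4/7 · 4/125 = 16/875; with total 58/875.
By Bayes' rule, P(r = 3 | data) = (24/875) / (58/875) = 12/29.

0.4138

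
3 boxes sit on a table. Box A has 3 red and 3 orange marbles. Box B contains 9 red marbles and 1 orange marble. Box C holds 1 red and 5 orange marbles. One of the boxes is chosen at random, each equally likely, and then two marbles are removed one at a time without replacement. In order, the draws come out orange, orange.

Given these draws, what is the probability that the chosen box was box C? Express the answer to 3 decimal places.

Under each hypothesis, the probability of the observed sequence is: P(data | box A) = (3/6)(2/5) = 1/5; P(data | box B) = (1/10)(0/9) = 0; P(data | box C) = (5/6)(4/5) = 2/3.
Weighting by the prior gives 1/3 · 1/5 = 1/15, 1/3 · 0 = 0, 1/3 · 2/3 = 2/9; summing to 13/45.
By Bayes' rule, P(box C | data) = (2/9) / (13/45) = 10/13.

0.769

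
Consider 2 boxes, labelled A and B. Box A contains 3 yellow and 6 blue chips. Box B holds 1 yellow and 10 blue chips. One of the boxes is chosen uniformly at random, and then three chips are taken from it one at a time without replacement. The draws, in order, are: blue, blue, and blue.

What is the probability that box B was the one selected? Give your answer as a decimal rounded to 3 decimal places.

0.753

For each hypothesis, P(data | H) works out to: P(data | box A) = (6/9)(5/8)(4/7) = 5/21; P(data | box B) = (10/11)(9/10)(8/9) = 8/11.
Weighting by the prior gives 1/2 · 5/21 = 5/42, 1/2 · 8/11 = 4/11; with total 223/462.
Hence P(box B | data) = (4/11) / (223/462) = 168/223.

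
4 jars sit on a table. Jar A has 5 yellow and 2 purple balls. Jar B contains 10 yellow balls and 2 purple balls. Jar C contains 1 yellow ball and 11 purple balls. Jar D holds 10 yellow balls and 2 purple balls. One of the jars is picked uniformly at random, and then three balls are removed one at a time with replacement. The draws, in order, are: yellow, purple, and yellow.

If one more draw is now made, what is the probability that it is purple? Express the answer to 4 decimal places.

0.2243

The likelihood of the observed sequence under each hypothesis: P(data | jar A) = (5/7)(2/7)(5/7) = 0.14577; P(data | jar B) = (10/12)(2/12)(10/12) = 0.11574; P(data | jar C) = (1/12)(11/12)(1/12) = 0.0063657; P(data | jar D) = (10/12)(2/12)(10/12) = 0.11574.
Multiplying each by its prior: 1/4 · 0.14577 = 0.036443, 1/4 · 0.11574 = 0.028935, 1/4 · 0.0063657 = 0.0015914, 1/4 · 0.11574 = 0.028935; summing to 0.095905.
Dividing through by the total gives posterior P(jar A | data) = 0.37999, P(jar B | data) = 0.30171, P(jar C | data) = 0.016594, P(jar D | data) = 0.30171.
Averaging over the posterior, P(purple next | data) = (2/7)(0.37999) + (1/6)(0.30171) + (11/12)(0.016594) + (1/6)(0.30171) = 0.22435.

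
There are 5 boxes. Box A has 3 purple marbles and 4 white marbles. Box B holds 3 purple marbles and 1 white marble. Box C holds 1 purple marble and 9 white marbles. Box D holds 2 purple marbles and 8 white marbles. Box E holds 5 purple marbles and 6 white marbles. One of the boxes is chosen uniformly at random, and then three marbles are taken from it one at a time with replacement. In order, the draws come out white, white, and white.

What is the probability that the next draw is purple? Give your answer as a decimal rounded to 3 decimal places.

Compute the likelihood of the observed sequence for each case: P(data | box A) = (4/7)(4/7)(4/7) = 0.18659; P(data | box B) = (1/4)(1/4)(1/4) = 0.015625; P(data | box C) = (9/10)(9/10)(9/10) = 0.729; P(data | box D) = (8/10)(8/10)(8/10) = 0.512; P(data | box E) = (6/11)(6/11)(6/11) = 0.16228.
Multiplying each by its prior: 1/5 · 0.18659 = 0.037318, 1/5 · 0.015625 = 0.003125, 1/5 · 0.729 = 0.1458, 1/5 · 0.512 = 0.1024, 1/5 · 0.16228 = 0.032457; summing to 0.3211.
Dividing through by the total gives posterior P(box A | data) = 0.11622, P(box B | data) = 0.0097322, P(box C | data) = 0.45406, P(box D | data) = 0.3189, P(box E | data) = 0.10108.
So P(purple next | data) = Σ P(purple next | H) P(H | data) = (3/7)(0.11622) + (3/4)(0.0097322) + (1/10)(0.45406) + (1/5)(0.3189) + (5/11)(0.10108) = 0.21224.

0.212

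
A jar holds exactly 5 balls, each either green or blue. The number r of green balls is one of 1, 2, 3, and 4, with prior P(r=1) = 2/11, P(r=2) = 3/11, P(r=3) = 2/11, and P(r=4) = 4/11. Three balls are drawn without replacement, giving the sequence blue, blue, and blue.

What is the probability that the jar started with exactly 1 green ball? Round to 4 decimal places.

The likelihood of the observed sequence under each hypothesis: P(data | r = 1) = (4/5)(3/4)(2/3) = 2/5; P(data | r = 2) = (3/5)(2/4)(1/3) = 1/10; P(data | r = 3) = (2/5)(1/4)(0/3) = 0; P(data | r = 4) = (1/5)(0/4) = 0.
Weighting by the prior gives 2/11 · 2/5 = 4/55, 3/11 · 1/10 = 3/110, 2/11 · 0 = 0, 4/11 · 0 = 0; with total 1/10.
By Bayes' rule, P(r = 1 | data) = (4/55) / (1/10) = 8/11.

0.7273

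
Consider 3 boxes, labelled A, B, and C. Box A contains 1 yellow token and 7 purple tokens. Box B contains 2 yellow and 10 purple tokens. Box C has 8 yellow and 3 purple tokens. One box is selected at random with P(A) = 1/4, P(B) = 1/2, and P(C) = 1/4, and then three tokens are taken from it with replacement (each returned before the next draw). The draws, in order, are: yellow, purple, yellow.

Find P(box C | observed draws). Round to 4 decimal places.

0.7064

Compute the likelihood of the observed sequence for each case: P(data | box A) = (1/8)(7/8)(1/8) = 0.013672; P(data | box B) = (2/12)(10/12)(2/12) = 0.023148; P(data | box C) = (8/11)(3/11)(8/11) = 0.14425.
Weighting by the prior gives 1/4 · 0.013672 = 0.003418, 1/2 · 0.023148 = 0.011574, 1/4 · 0.14425 = 0.036063; these sum to 0.051055.
By Bayes' rule, P(box C | data) = (0.036063) / (0.051055) = 0.70636.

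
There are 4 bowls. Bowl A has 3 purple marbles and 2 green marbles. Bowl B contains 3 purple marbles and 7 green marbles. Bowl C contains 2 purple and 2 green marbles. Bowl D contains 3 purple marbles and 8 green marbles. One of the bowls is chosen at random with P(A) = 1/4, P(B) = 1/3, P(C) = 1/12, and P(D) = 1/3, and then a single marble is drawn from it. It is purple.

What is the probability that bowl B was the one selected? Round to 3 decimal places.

0.261

For each hypothesis, P(data | H) works out to: P(data | bowl A) = (3/5) = 3/5; P(data | bowl B) = (3/10) = 3/10; P(data | bowl C) = (2/4) = 1/2; P(data | bowl D) = (3/11) = 3/11.
Weighting by the prior gives 1/4 · 3/5 = 3/20, 1/3 · 3/10 = 1/10, 1/12 · 1/2 = 1/24, 1/3 · 3/11 = 1/11; summing to 101/264.
So P(bowl B | data) = (1/10) / (101/264) = 132/505.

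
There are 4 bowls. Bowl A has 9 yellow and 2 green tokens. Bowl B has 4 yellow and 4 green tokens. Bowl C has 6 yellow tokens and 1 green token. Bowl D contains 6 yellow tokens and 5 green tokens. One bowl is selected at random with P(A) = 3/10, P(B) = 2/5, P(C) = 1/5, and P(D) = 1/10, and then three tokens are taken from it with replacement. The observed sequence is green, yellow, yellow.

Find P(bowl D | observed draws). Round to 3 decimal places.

0.112

The likelihood of the observed sequence under each hypothesis: P(data | bowl A) = (2/11)(9/11)(9/11) = 0.12171; P(data | bowl B) = (4/8)(4/8)(4/8) = 0.125; P(data | bowl C) = (1/7)(6/7)(6/7) = 0.10496; P(data | bowl D) = (5/11)(6/11)(6/11) = 0.13524.
The prior-weighted likelihoods are 3/10 · 0.12171 = 0.036514, 2/5 · 0.125 = 0.05, 1/5 · 0.10496 = 0.020991, 1/10 · 0.13524 = 0.013524; summing to 0.12103.
So P(bowl D | data) = (0.013524) / (0.12103) = 0.11174.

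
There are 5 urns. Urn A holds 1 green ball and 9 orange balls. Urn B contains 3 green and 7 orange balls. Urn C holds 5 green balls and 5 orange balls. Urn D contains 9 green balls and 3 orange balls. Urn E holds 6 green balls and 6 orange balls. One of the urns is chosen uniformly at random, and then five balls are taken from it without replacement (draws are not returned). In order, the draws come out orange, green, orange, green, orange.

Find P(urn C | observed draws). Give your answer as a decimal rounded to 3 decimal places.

Compute the likelihood of the observed sequence for each case: P(data | urn A) = (9/10)(1/9)(8/8)(0/7) = 0; P(data | urn B) = (7/10)(3/9)(6/8)(2/7)(5/6) = 0.041667; P(data | urn C) = (5/10)(5/9)(4/8)(4/7)(3/6) = 0.039683; P(data | urn D) = (3/12)(9/11)(2/10)(8/9)(1/8) = 0.0045455; P(data | urn E) = (6/12)(6/11)(5/10)(5/9)(4/8) = 0.037879.
Weighting by the prior gives 1/5 · 0 = 0, 1/5 · 0.041667 = 0.0083333, 1/5 · 0.039683 = 0.0079365, 1/5 · 0.0045455 = 0.00090909, 1/5 · 0.037879 = 0.0075758; summing to 0.024755.
Therefore the posterior P(urn C | data) = (0.0079365) / (0.024755) = 0.32061.

0.321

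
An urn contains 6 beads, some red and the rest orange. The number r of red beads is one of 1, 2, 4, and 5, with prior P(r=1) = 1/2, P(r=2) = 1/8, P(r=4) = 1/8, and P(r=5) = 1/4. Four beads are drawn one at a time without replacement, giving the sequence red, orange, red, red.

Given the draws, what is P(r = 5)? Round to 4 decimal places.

0.7143

For each hypothesis, P(data | H) works out to: P(data | r = 1) = (1/6)(5/5)(0/4) = 0; P(data | r = 2) = (2/6)(4/5)(1/4)(0/3) = 0; P(data | r = 4) = (4/6)(2/5)(3/4)(2/3) = 2/15; P(data | r = 5) = (5/6)(1/5)(4/4)(3/3) = 1/6.
Multiplying each by its prior: 1/2 · 0 = 0, 1/8 · 0 = 0, 1/8 · 2/15 = 1/60, 1/4 · 1/6 = 1/24; these sum to 7/120.
Hence P(r = 5 | data) = (1/24) / (7/120) = 5/7.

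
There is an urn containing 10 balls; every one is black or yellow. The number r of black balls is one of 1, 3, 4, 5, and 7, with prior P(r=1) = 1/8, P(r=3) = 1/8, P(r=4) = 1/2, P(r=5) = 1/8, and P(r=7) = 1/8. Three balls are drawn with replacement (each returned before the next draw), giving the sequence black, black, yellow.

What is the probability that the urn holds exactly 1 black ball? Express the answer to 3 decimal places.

Compute the likelihood of the observed sequence for each case: P(data | r = 1) = (1/10)(1/10)(9/10) = 0.009; P(data | r = 3) = (3/10)(3/10)(7/10) = 0.063; P(data | r = 4) = (4/10)(4/10)(6/10) = 0.096; P(data | r = 5) = (5/10)(5/10)(5/10) = 0.125; P(data | r = 7) = (7/10)(7/10)(3/10) = 0.147.
The prior-weighted likelihoods are 1/8 · 0.009 = 0.001125, 1/8 · 0.063 = 0.007875, 1/2 · 0.096 = 0.048, 1/8 · 0.125 = 0.015625, 1/8 · 0.147 = 0.018375; with total 0.091.
By Bayes' rule, P(r = 1 | data) = (0.001125) / (0.091) = 0.012363.

0.012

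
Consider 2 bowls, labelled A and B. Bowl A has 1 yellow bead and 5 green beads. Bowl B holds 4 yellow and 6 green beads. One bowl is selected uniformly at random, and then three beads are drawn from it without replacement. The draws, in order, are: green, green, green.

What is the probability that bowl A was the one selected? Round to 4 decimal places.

0.7500

Under each hypothesis, the probability of the observed sequence is: P(data | bowl A) = (5/6)(4/5)(3/4) = 1/2; P(data | bowl B) = (6/10)(5/9)(4/8) = 1/6.
Multiplying each by its prior: 1/2 · 1/2 = 1/4, 1/2 · 1/6 = 1/12; summing to 1/3.
Hence P(bowl A | data) = (1/4) / (1/3) = 3/4.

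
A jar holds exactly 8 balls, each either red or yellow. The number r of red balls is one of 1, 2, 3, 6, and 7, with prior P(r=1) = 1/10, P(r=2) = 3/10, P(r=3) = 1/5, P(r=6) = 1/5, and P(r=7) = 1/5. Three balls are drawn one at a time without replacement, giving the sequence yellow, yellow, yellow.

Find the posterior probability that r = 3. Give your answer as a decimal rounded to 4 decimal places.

The likelihood of the observed sequence under each hypothesis: P(data | r = 1) = (7/8)(6/7)(5/6) = 5/8; P(data | r = 2) = (6/8)(5/7)(4/6) = 5/14; P(data | r = 3) = (5/8)(4/7)(3/6) = 5/28; P(data | r = 6) = (2/8)(1/7)(0/6) = 0; P(data | r = 7) = (1/8)(0/7) = 0.
Multiplying each by its prior: 1/10 · 5/8 = 1/16, 3/10 · 5/14 = 3/28, 1/5 · 5/28 = 1/28, 1/5 · 0 = 0, 1/5 · 0 = 0; summing to 23/112.
By Bayes' rule, P(r = 3 | data) = (1/28) / (23/112) = 4/23.

0.1739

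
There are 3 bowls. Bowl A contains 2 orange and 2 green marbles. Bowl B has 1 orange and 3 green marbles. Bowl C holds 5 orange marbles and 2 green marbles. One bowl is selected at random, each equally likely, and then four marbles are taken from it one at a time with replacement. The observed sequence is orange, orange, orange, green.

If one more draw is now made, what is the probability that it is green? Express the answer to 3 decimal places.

The likelihood of the observed sequence under each hypothesis: P(data | bowl A) = (2/4)(2/4)(2/4)(2/4) = 0.0625; P(data | bowl B) = (1/4)(1/4)(1/4)(3/4) = 0.011719; P(data | bowl C) = (5/7)(5/7)(5/7)(2/7) = 0.10412.
Weighting by the prior gives 1/3 · 0.0625 = 0.020833, 1/3 · 0.011719 = 0.0039062, 1/3 · 0.10412 = 0.034708; with total 0.059447.
Normalising, the posterior is P(bowl A | data) = 0.35045, P(bowl B | data) = 0.065709, P(bowl C | data) = 0.58384.
The predictive probability is P(green next | data) = (1/2)(0.35045) + (3/4)(0.065709) + (2/7)(0.58384) = 0.39132.

0.391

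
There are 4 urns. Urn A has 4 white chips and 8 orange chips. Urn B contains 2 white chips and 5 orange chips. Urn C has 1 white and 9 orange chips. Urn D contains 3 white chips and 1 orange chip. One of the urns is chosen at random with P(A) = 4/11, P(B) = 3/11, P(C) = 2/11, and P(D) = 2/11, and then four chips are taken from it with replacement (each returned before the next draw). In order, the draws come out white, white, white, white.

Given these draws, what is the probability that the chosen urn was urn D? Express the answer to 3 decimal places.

Under each hypothesis, the probability of the observed sequence is: P(data | urn A) = (4/12)(4/12)(4/12)(4/12) = 0.012346; P(data | urn B) = (2/7)(2/7)(2/7)(2/7) = 0.0066639; P(data | urn C) = (1/10)(1/10)(1/10)(1/10) = 0.0001; P(data | urn D) = (3/4)(3/4)(3/4)(3/4) = 0.31641.
Weighting by the prior gives 4/11 · 0.012346 = 0.0044893, 3/11 · 0.0066639 = 0.0018174, 2/11 · 0.0001 = 1.8182e-05, 2/11 · 0.31641 = 0.057528; with total 0.063853.
Therefore the posterior P(urn D | data) = (0.057528) / (0.063853) = 0.90095.

0.901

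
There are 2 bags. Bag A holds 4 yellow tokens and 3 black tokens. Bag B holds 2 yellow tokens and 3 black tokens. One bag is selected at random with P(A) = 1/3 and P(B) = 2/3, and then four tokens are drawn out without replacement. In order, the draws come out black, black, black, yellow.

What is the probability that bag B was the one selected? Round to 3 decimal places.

0.875

For each hypothesis, P(data | H) works out to: P(data | bag A) = (3/7)(2/6)(1/5)(4/4) = 1/35; P(data | bag B) = (3/5)(2/4)(1/3)(2/2) = 1/10.
Weighting by the prior gives 1/3 · 1/35 = 1/105, 2/3 · 1/10 = 1/15; summing to 8/105.
By Bayes' rule, P(bag B | data) = (1/15) / (8/105) = 7/8.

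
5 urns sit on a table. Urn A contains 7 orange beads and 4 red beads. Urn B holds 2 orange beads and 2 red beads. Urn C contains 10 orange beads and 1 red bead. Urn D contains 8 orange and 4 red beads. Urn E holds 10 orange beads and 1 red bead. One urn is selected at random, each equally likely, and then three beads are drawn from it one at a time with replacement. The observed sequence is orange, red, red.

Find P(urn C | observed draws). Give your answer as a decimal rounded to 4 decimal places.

0.0252

The likelihood of the observed sequence under each hypothesis: P(data | urn A) = (7/11)(4/11)(4/11) = 0.084147; P(data | urn B) = (2/4)(2/4)(2/4) = 0.125; P(data | urn C) = (10/11)(1/11)(1/11) = 0.0075131; P(data | urn D) = (8/12)(4/12)(4/12) = 0.074074; P(data | urn E) = (10/11)(1/11)(1/11) = 0.0075131.
The prior-weighted likelihoods are 1/5 · 0.084147 = 0.016829, 1/5 · 0.125 = 0.025, 1/5 · 0.0075131 = 0.0015026, 1/5 · 0.074074 = 0.014815, 1/5 · 0.0075131 = 0.0015026; summing to 0.05965.
Hence P(urn C | data) = (0.0015026) / (0.05965) = 0.025191.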